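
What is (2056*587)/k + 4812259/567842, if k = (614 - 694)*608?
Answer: -28202770779/1726239680 ≈ -16.338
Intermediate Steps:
k = -48640 (k = -80*608 = -48640)
(2056*587)/k + 4812259/567842 = (2056*587)/(-48640) + 4812259/567842 = 1206872*(-1/48640) + 4812259*(1/567842) = -150859/6080 + 4812259/567842 = -28202770779/1726239680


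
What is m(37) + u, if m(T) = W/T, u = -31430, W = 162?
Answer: -1162748/37 ≈ -31426.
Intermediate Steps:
m(T) = 162/T
m(37) + u = 162/37 - 31430 = -1162748/37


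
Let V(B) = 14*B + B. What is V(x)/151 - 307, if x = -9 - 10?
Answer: -46642/151 ≈ -308.89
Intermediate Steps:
x = -19
V(B) = 15*B
V(x)/151 - 307 = (15*(-19))/151 - 307 = -285*1/151 - 307 = -285/151 - 307 = -46642/151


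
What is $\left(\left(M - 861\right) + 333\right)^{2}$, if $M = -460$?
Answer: $976144$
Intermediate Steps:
$\left(\left(M - 861\right) + 333\right)^{2} = \left(\left(-460 - 861\right) + 333\right)^{2} = \left(-1321 + 333\right)^{2} = \left(-988\right)^{2} = 976144$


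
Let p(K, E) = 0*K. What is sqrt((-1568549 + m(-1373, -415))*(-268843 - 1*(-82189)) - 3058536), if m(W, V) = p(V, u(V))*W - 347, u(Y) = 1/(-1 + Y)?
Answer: 78*sqrt(48132422) ≈ 5.4115e+5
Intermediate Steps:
p(K, E) = 0
m(W, V) = -347 (m(W, V) = 0*W - 347 = 0 - 347 = -347)
sqrt((-1568549 + m(-1373, -415))*(-268843 - 1*(-82189)) - 3058536) = sqrt((-1568549 - 347)*(-268843 - 1*(-82189)) - 3058536) = sqrt(-1568896*(-268843 + 82189) - 3058536) = sqrt(-1568896*(-186654) - 3058536) = sqrt(292840713984 - 3058536) = sqrt(292837655448) = 78*sqrt(48132422)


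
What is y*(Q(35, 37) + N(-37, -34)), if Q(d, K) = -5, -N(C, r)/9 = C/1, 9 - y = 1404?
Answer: -457560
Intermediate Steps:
y = -1395 (y = 9 - 1*1404 = 9 - 1404 = -1395)
N(C, r) = -9*C (N(C, r) = -9*C/1 = -9*C)
y*(Q(35, 37) + N(-37, -34)) = -1395*(-5 - 9*(-37)) = -1395*(-5 + 333) = -1395*328 = -457560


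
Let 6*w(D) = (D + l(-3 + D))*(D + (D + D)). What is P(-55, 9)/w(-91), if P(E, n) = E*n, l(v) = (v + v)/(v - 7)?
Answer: -33330/273091 ≈ -0.12205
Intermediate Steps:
l(v) = 2*v/(-7 + v) (l(v) = (2*v)/(-7 + v) = 2*v/(-7 + v))
w(D) = D*(D + 2*(-3 + D)/(-10 + D))/2 (w(D) = ((D + 2*(-3 + D)/(-7 + (-3 + D)))*(D + (D + D)))/6 = ((D + 2*(-3 + D)/(-10 + D))*(D + 2*D))/6 = ((D + 2*(-3 + D)/(-10 + D))*(3*D))/6 = (3*D*(D + 2*(-3 + D)/(-10 + D)))/6 = D*(D + 2*(-3 + D)/(-10 + D))/2)
P(-55, 9)/w(-91) = (-55*9)/(((1/2)*(-91)*(-6 + (-91)**2 - 8*(-91))/(-10 - 91))) = -495*202/(91*(-6 + 8281 + 728)) = -495/((1/2)*(-91)*(-1/101)*9003) = -495/819273/202 = -495*202/819273 = -33330/273091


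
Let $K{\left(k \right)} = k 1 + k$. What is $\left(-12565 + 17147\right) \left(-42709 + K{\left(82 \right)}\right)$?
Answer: $-194941190$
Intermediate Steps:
$K{\left(k \right)} = 2 k$ ($K{\left(k \right)} = k + k = 2 k$)
$\left(-12565 + 17147\right) \left(-42709 + K{\left(82 \right)}\right) = \left(-12565 + 17147\right) \left(-42709 + 2 \cdot 82\right) = 4582 \left(-42709 + 164\right) = 4582 \left(-42545\right) = -194941190$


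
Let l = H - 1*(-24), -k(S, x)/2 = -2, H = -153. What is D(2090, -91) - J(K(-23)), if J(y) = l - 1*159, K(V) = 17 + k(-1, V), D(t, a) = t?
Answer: 2378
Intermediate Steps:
k(S, x) = 4 (k(S, x) = -2*(-2) = 4)
K(V) = 21 (K(V) = 17 + 4 = 21)
l = -129 (l = -153 - 1*(-24) = -153 + 24 = -129)
J(y) = -288 (J(y) = -129 - 1*159 = -129 - 159 = -288)
D(2090, -91) - J(K(-23)) = 2090 - 1*(-288) = 2090 + 288 = 2378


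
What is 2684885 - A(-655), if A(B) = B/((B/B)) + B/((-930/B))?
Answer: 499596245/186 ≈ 2.6860e+6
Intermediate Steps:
A(B) = B - B**2/930 (A(B) = B/1 + B*(-B/930) = B*1 - B**2/930 = B - B**2/930)
2684885 - A(-655) = 2684885 - (-655)*(930 - 1*(-655))/930 = 2684885 - (-655)*(930 + 655)/930 = 2684885 - (-655)*1585/930 = 2684885 - 1*(-207635/186) = 2684885 + 207635/186 = 499596245/186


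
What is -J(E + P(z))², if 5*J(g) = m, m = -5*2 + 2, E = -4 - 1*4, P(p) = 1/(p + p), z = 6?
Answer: -64/25 ≈ -2.5600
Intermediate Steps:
P(p) = 1/(2*p)
E = -8 (E = -4 - 4 = -8)
m = -8 (m = -10 + 2 = -8)
J(g) = -8/5 (J(g) = (⅕)*(-8) = -8/5)
-J(E + P(z))² = -(-8/5)² = -1*64/25 = -64/25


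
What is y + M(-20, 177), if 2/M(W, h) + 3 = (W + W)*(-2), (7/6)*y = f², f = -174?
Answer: 1998218/77 ≈ 25951.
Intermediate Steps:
y = 181656/7 (y = (6/7)*(-174)² = (6/7)*30276 = 181656/7 ≈ 25951.)
M(W, h) = 2/(-3 - 4*W) (M(W, h) = 2/(-3 + (W + W)*(-2)) = 2/(-3 + (2*W)*(-2)) = 2/(-3 - 4*W))
y + M(-20, 177) = 181656/7 - 2/(3 + 4*(-20)) = 181656/7 - 2/(3 - 80) = 181656/7 - 2/(-77) = 181656/7 - 2*(-1/77) = 181656/7 + 2/77 = 1998218/77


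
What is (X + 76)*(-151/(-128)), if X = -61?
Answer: 2265/128 ≈ 17.695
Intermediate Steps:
(X + 76)*(-151/(-128)) = (-61 + 76)*(-151/(-128)) = 15*(-151*(-1/128)) = 15*(151/128) = 2265/128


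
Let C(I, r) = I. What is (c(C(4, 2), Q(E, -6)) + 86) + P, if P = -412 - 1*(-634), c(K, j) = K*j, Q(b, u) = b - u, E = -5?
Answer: 312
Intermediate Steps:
P = 222 (P = -412 + 634 = 222)
(c(C(4, 2), Q(E, -6)) + 86) + P = (4*(-5 - 1*(-6)) + 86) + 222 = (4*(-5 + 6) + 86) + 222 = (4*1 + 86) + 222 = (4 + 86) + 222 = 90 + 222 = 312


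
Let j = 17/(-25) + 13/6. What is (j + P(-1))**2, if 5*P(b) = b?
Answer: 37249/22500 ≈ 1.6555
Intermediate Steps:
P(b) = b/5
j = 223/150 (j = 17*(-1/25) + 13*(1/6) = -17/25 + 13/6 = 223/150 ≈ 1.4867)
(j + P(-1))**2 = (223/150 + (1/5)*(-1))**2 = (223/150 - 1/5)**2 = (193/150)**2 = 37249/22500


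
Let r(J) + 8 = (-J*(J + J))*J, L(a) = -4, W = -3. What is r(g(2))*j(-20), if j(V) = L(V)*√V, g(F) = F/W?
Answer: 1600*I*√5/27 ≈ 132.51*I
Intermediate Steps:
g(F) = -F/3 (g(F) = F/(-3) = F*(-⅓) = -F/3)
j(V) = -4*√V
r(J) = -8 - 2*J³ (r(J) = -8 + (-J*(J + J))*J = -8 + (-J*2*J)*J = -8 + (-2*J²)*J = -8 - 2*J³)
r(g(2))*j(-20) = (-8 - 2*(-⅓*2)³)*(-8*I*√5) = (-8 - 2*(-⅔)³)*(-8*I*√5) = (-8 - 2*(-8/27))*(-8*I*√5) = (-8 + 16/27)*(-8*I*√5) = -(-1600)*I*√5/27 = 1600*I*√5/27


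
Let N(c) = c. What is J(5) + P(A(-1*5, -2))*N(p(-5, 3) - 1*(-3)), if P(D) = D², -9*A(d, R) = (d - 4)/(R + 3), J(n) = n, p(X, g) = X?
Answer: 3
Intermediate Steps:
A(d, R) = -(-4 + d)/(9*(3 + R)) (A(d, R) = -(d - 4)/(9*(R + 3)) = -(-4 + d)/(9*(3 + R)))
J(5) + P(A(-1*5, -2))*N(p(-5, 3) - 1*(-3)) = 5 + ((4 - (-1)*5)/(9*(3 - 2)))²*(-5 - 1*(-3)) = 5 + ((⅑)*(4 - 1*(-5))/1)²*(-5 + 3) = 5 + ((⅑)*1*(4 + 5))²*(-2) = 5 + ((⅑)*1*9)²*(-2) = 5 + 1²*(-2) = 5 + 1*(-2) = 5 - 2 = 3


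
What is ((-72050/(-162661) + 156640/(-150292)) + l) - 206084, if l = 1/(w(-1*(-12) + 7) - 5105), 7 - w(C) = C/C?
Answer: -6422289239962632591/31163363278547 ≈ -2.0608e+5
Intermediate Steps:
w(C) = 6 (w(C) = 7 - C/C = 7 - 1*1 = 7 - 1 = 6)
l = -1/5099 (l = 1/(6 - 5105) = 1/(-5099) = -1/5099 ≈ -0.00019612)
((-72050/(-162661) + 156640/(-150292)) + l) - 206084 = ((-72050/(-162661) + 156640/(-150292)) - 1/5099) - 206084 = ((-72050*(-1/162661) + 156640*(-1/150292)) - 1/5099) - 206084 = ((72050/162661 - 39160/37573) - 1/5099) - 206084 = (-3662670110/6111661753 - 1/5099) - 206084 = -18682066552643/31163363278547 - 206084 = -6422289239962632591/31163363278547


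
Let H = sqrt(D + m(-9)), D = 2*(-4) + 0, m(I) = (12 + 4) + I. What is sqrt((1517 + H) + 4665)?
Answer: sqrt(6182 + I) ≈ 78.626 + 0.0064*I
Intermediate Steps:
m(I) = 16 + I
D = -8 (D = -8 + 0 = -8)
H = I (H = sqrt(-8 + (16 - 9)) = sqrt(-8 + 7) = sqrt(-1) = I ≈ 1.0*I)
sqrt((1517 + H) + 4665) = sqrt((1517 + I) + 4665) = sqrt(6182 + I)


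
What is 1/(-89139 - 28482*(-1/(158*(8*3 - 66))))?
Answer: -1106/98592481 ≈ -1.1218e-5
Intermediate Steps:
1/(-89139 - 28482*(-1/(158*(8*3 - 66)))) = 1/(-89139 - 28482*(-1/(158*(24 - 66)))) = 1/(-89139 - 28482/((-42*(-158)))) = 1/(-89139 - 28482/6636) = 1/(-89139 - 28482*1/6636) = 1/(-89139 - 4747/1106) = 1/(-98592481/1106) = -1106/98592481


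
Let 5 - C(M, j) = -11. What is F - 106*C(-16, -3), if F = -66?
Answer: -1762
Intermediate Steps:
C(M, j) = 16 (C(M, j) = 5 - 1*(-11) = 5 + 11 = 16)
F - 106*C(-16, -3) = -66 - 106*16 = -66 - 1696 = -1762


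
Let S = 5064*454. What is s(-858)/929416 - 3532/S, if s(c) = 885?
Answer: -78002047/133548714456 ≈ -0.00058407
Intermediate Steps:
S = 2299056
s(-858)/929416 - 3532/S = 885/929416 - 3532/2299056 = 885*(1/929416) - 3532*1/2299056 = 885/929416 - 883/574764 = -78002047/133548714456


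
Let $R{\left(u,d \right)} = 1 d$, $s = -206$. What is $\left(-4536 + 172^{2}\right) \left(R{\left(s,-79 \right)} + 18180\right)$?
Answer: $453393848$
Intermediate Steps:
$R{\left(u,d \right)} = d$
$\left(-4536 + 172^{2}\right) \left(R{\left(s,-79 \right)} + 18180\right) = \left(-4536 + 172^{2}\right) \left(-79 + 18180\right) = \left(-4536 + 29584\right) 18101 = 25048 \cdot 18101 = 453393848$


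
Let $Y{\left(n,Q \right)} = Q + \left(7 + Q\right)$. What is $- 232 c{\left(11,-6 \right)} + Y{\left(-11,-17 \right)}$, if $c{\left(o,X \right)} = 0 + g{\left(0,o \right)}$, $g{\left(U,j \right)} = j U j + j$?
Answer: $-2579$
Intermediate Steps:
$g{\left(U,j \right)} = j + U j^{2}$ ($g{\left(U,j \right)} = U j j + j = U j^{2} + j = j + U j^{2}$)
$Y{\left(n,Q \right)} = 7 + 2 Q$
$c{\left(o,X \right)} = o$ ($c{\left(o,X \right)} = 0 + o \left(1 + 0 o\right) = 0 + o \left(1 + 0\right) = 0 + o 1 = 0 + o = o$)
$- 232 c{\left(11,-6 \right)} + Y{\left(-11,-17 \right)} = \left(-232\right) 11 + \left(7 + 2 \left(-17\right)\right) = -2552 + \left(7 - 34\right) = -2552 - 27 = -2579$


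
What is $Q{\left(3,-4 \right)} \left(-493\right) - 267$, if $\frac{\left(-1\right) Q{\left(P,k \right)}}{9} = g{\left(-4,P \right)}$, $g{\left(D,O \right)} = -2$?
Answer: $-9141$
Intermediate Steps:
$Q{\left(P,k \right)} = 18$ ($Q{\left(P,k \right)} = \left(-9\right) \left(-2\right) = 18$)
$Q{\left(3,-4 \right)} \left(-493\right) - 267 = 18 \left(-493\right) - 267 = -8874 - 267 = -9141$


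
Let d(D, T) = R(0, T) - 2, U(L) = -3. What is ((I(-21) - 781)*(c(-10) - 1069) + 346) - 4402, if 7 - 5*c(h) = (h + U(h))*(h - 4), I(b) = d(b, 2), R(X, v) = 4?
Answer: 855960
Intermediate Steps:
d(D, T) = 2 (d(D, T) = 4 - 2 = 2)
I(b) = 2
c(h) = 7/5 - (-4 + h)*(-3 + h)/5 (c(h) = 7/5 - (h - 3)*(h - 4)/5 = 7/5 - (-3 + h)*(-4 + h)/5 = 7/5 - (-4 + h)*(-3 + h)/5)
((I(-21) - 781)*(c(-10) - 1069) + 346) - 4402 = ((2 - 781)*((-1 - 1/5*(-10)**2 + (7/5)*(-10)) - 1069) + 346) - 4402 = (-779*((-1 - 1/5*100 - 14) - 1069) + 346) - 4402 = (-779*((-1 - 20 - 14) - 1069) + 346) - 4402 = (-779*(-35 - 1069) + 346) - 4402 = (-779*(-1104) + 346) - 4402 = (860016 + 346) - 4402 = 860362 - 4402 = 855960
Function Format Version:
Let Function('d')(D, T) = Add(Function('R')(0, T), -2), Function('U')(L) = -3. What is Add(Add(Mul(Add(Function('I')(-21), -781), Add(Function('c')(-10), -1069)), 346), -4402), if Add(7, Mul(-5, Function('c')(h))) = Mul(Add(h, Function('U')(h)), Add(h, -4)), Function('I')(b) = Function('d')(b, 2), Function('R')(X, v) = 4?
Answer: 855960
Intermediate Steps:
Function('d')(D, T) = 2 (Function('d')(D, T) = Add(4, -2) = 2)
Function('I')(b) = 2
Function('c')(h) = Add(Rational(7, 5), Mul(Rational(-1, 5), Add(-4, h), Add(-3, h))) (Function('c')(h) = Add(Rational(7, 5), Mul(Rational(-1, 5), Mul(Add(h, -3), Add(h, -4)))) = Add(Rational(7, 5), Mul(Rational(-1, 5), Mul(Add(-3, h), Add(-4, h)))) = Add(Rational(7, 5), Mul(Rational(-1, 5), Mul(Add(-4, h), Add(-3, h)))) = Add(Rational(7, 5), Mul(Rational(-1, 5), Add(-4, h), Add(-3, h))))
Add(Add(Mul(Add(Function('I')(-21), -781), Add(Function('c')(-10), -1069)), 346), -4402) = Add(Add(Mul(Add(2, -781), Add(Add(-1, Mul(Rational(-1, 5), Pow(-10, 2)), Mul(Rational(7, 5), -10)), -1069)), 346), -4402) = Add(Add(Mul(-779, Add(Add(-1, Mul(Rational(-1, 5), 100), -14), -1069)), 346), -4402) = Add(Add(Mul(-779, Add(Add(-1, -20, -14), -1069)), 346), -4402) = Add(Add(Mul(-779, Add(-35, -1069)), 346), -4402) = Add(Add(Mul(-779, -1104), 346), -4402) = Add(Add(860016, 346), -4402) = Add(860362, -4402) = 855960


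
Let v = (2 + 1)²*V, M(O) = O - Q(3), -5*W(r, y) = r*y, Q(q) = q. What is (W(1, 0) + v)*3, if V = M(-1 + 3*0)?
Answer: -108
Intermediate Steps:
W(r, y) = -r*y/5
M(O) = -3 + O (M(O) = O - 1*3 = O - 3 = -3 + O)
V = -4 (V = -3 + (-1 + 3*0) = -3 + (-1 + 0) = -3 - 1 = -4)
v = -36 (v = (2 + 1)²*(-4) = 3²*(-4) = 9*(-4) = -36)
(W(1, 0) + v)*3 = (-⅕*1*0 - 36)*3 = (0 - 36)*3 = -36*3 = -108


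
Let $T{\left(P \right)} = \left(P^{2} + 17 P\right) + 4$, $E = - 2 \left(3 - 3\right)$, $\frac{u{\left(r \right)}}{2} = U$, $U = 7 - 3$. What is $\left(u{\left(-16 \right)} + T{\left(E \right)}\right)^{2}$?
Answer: $144$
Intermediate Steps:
$U = 4$
$u{\left(r \right)} = 8$ ($u{\left(r \right)} = 2 \cdot 4 = 8$)
$E = 0$ ($E = \left(-2\right) 0 = 0$)
$T{\left(P \right)} = 4 + P^{2} + 17 P$
$\left(u{\left(-16 \right)} + T{\left(E \right)}\right)^{2} = \left(8 + \left(4 + 0^{2} + 17 \cdot 0\right)\right)^{2} = \left(8 + \left(4 + 0 + 0\right)\right)^{2} = \left(8 + 4\right)^{2} = 12^{2} = 144$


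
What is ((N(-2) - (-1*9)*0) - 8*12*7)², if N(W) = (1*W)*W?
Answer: 446224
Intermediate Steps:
N(W) = W² (N(W) = W*W = W²)
((N(-2) - (-1*9)*0) - 8*12*7)² = (((-2)² - (-1*9)*0) - 8*12*7)² = ((4 - (-9)*0) - 96*7)² = ((4 - 1*0) - 672)² = ((4 + 0) - 672)² = (4 - 672)² = (-668)² = 446224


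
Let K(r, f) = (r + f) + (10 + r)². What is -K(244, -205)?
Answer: -64555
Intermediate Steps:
K(r, f) = f + r + (10 + r)² (K(r, f) = (f + r) + (10 + r)² = f + r + (10 + r)²)
-K(244, -205) = -(-205 + 244 + (10 + 244)²) = -(-205 + 244 + 254²) = -(-205 + 244 + 64516) = -1*64555 = -64555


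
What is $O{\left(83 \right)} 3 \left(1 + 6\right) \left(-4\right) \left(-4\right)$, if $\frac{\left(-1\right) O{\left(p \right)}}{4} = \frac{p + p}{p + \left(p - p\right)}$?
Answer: $-2688$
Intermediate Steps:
$O{\left(p \right)} = -8$ ($O{\left(p \right)} = - 4 \frac{p + p}{p + \left(p - p\right)} = - 4 \frac{2 p}{p + 0} = - 4 \frac{2 p}{p} = \left(-4\right) 2 = -8$)
$O{\left(83 \right)} 3 \left(1 + 6\right) \left(-4\right) \left(-4\right) = - 8 \cdot 3 \left(1 + 6\right) \left(-4\right) \left(-4\right) = - 8 \cdot 3 \cdot 7 \left(-4\right) \left(-4\right) = - 8 \cdot 21 \left(-4\right) \left(-4\right) = - 8 \left(\left(-84\right) \left(-4\right)\right) = \left(-8\right) 336 = -2688$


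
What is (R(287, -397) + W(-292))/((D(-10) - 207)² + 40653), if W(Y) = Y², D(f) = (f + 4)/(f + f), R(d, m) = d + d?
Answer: 8583800/8337789 ≈ 1.0295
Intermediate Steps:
R(d, m) = 2*d
D(f) = (4 + f)/(2*f) (D(f) = (4 + f)/((2*f)) = (4 + f)*(1/(2*f)) = (4 + f)/(2*f))
(R(287, -397) + W(-292))/((D(-10) - 207)² + 40653) = (2*287 + (-292)²)/(((½)*(4 - 10)/(-10) - 207)² + 40653) = (574 + 85264)/(((½)*(-⅒)*(-6) - 207)² + 40653) = 85838/((3/10 - 207)² + 40653) = 85838/((-2067/10)² + 40653) = 85838/(4272489/100 + 40653) = 85838/(8337789/100) = 85838*(100/8337789) = 8583800/8337789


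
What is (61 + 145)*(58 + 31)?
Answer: 18334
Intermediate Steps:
(61 + 145)*(58 + 31) = 206*89 = 18334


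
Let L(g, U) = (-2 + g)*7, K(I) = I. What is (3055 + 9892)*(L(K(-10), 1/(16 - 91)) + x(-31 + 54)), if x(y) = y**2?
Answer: 5761415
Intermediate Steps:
L(g, U) = -14 + 7*g
(3055 + 9892)*(L(K(-10), 1/(16 - 91)) + x(-31 + 54)) = (3055 + 9892)*((-14 + 7*(-10)) + (-31 + 54)**2) = 12947*((-14 - 70) + 23**2) = 12947*(-84 + 529) = 12947*445 = 5761415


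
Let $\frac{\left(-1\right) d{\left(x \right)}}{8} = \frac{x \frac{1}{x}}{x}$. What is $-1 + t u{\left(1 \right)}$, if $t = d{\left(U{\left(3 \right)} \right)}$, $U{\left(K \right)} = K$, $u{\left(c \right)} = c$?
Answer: $- \frac{11}{3} \approx -3.6667$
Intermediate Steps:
$d{\left(x \right)} = - \frac{8}{x}$ ($d{\left(x \right)} = - 8 \frac{x \frac{1}{x}}{x} = - 8 \cdot 1 \frac{1}{x} = - \frac{8}{x}$)
$t = - \frac{8}{3} \approx -2.6667$
$-1 + t u{\left(1 \right)} = -1 - \frac{8}{3} = - \frac{11}{3}$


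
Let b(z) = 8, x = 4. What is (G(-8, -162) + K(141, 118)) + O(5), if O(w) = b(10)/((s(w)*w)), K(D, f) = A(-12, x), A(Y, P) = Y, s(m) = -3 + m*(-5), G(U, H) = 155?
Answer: 5003/35 ≈ 142.94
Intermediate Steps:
s(m) = -3 - 5*m
K(D, f) = -12
O(w) = 8/(w*(-3 - 5*w)) (O(w) = 8/(((-3 - 5*w)*w)) = 8/((w*(-3 - 5*w))) = 8*(1/(w*(-3 - 5*w))) = 8/(w*(-3 - 5*w)))
(G(-8, -162) + K(141, 118)) + O(5) = (155 - 12) - 8/(5*(3 + 5*5)) = 143 - 8*⅕/(3 + 25) = 143 - 8*⅕/28 = 143 - 8*⅕*1/28 = 143 - 2/35 = 5003/35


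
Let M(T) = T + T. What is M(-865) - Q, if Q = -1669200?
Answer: 1667470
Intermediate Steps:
M(T) = 2*T
M(-865) - Q = 2*(-865) - 1*(-1669200) = -1730 + 1669200 = 1667470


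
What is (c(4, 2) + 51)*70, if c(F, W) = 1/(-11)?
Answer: 39200/11 ≈ 3563.6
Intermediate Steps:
c(F, W) = -1/11
(c(4, 2) + 51)*70 = (-1/11 + 51)*70 = (560/11)*70 = 39200/11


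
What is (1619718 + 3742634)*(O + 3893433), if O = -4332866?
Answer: -2356394426416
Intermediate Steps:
(1619718 + 3742634)*(O + 3893433) = (1619718 + 3742634)*(-4332866 + 3893433) = 5362352*(-439433) = -2356394426416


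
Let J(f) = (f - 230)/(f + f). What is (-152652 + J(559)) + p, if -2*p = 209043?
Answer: -143759822/559 ≈ -2.5717e+5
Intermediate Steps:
p = -209043/2 (p = -½*209043 = -209043/2 ≈ -1.0452e+5)
J(f) = (-230 + f)/(2*f) (J(f) = (-230 + f)/((2*f)) = (-230 + f)*(1/(2*f)) = (-230 + f)/(2*f))
(-152652 + J(559)) + p = (-152652 + (½)*(-230 + 559)/559) - 209043/2 = (-152652 + (½)*(1/559)*329) - 209043/2 = (-152652 + 329/1118) - 209043/2 = -170664607/1118 - 209043/2 = -143759822/559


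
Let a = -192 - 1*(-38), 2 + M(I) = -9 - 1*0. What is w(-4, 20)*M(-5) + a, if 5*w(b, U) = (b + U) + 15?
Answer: -1111/5 ≈ -222.20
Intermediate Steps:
w(b, U) = 3 + U/5 + b/5 (w(b, U) = ((b + U) + 15)/5 = ((U + b) + 15)/5 = (15 + U + b)/5 = 3 + U/5 + b/5)
M(I) = -11 (M(I) = -2 + (-9 - 1*0) = -2 + (-9 + 0) = -2 - 9 = -11)
a = -154 (a = -192 + 38 = -154)
w(-4, 20)*M(-5) + a = (3 + (⅕)*20 + (⅕)*(-4))*(-11) - 154 = (3 + 4 - ⅘)*(-11) - 154 = (31/5)*(-11) - 154 = -341/5 - 154 = -1111/5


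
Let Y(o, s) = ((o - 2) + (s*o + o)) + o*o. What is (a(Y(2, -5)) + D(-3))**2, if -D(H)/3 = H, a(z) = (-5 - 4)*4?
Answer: 729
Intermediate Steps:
Y(o, s) = -2 + o**2 + 2*o + o*s (Y(o, s) = ((-2 + o) + (o*s + o)) + o**2 = ((-2 + o) + (o + o*s)) + o**2 = (-2 + 2*o + o*s) + o**2 = -2 + o**2 + 2*o + o*s)
a(z) = -36 (a(z) = -9*4 = -36)
D(H) = -3*H
(a(Y(2, -5)) + D(-3))**2 = (-36 - 3*(-3))**2 = (-36 + 9)**2 = (-27)**2 = 729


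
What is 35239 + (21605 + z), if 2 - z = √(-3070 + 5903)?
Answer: 56846 - √2833 ≈ 56793.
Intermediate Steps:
z = 2 - √2833 (z = 2 - √(-3070 + 5903) = 2 - √2833 ≈ -51.226)
35239 + (21605 + z) = 35239 + (21605 + (2 - √2833)) = 35239 + (21607 - √2833) = 56846 - √2833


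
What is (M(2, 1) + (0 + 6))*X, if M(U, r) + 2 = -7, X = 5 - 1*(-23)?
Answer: -84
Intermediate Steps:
X = 28 (X = 5 + 23 = 28)
M(U, r) = -9 (M(U, r) = -2 - 7 = -9)
(M(2, 1) + (0 + 6))*X = (-9 + (0 + 6))*28 = (-9 + 6)*28 = -3*28 = -84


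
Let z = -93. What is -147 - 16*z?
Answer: 1341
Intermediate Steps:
-147 - 16*z = -147 - 16*(-93) = -147 + 1488 = 1341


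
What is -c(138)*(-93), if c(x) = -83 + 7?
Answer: -7068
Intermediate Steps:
c(x) = -76
-c(138)*(-93) = -1*(-76)*(-93) = 76*(-93) = -7068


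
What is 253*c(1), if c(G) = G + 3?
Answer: 1012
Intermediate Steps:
c(G) = 3 + G
253*c(1) = 253*(3 + 1) = 253*4 = 1012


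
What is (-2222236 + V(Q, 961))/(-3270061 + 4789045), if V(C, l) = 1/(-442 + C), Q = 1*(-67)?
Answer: -377039375/257720952 ≈ -1.4630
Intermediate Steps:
Q = -67
(-2222236 + V(Q, 961))/(-3270061 + 4789045) = (-2222236 + 1/(-442 - 67))/(-3270061 + 4789045) = (-2222236 + 1/(-509))/1518984 = (-2222236 - 1/509)*(1/1518984) = -1131118125/509*1/1518984 = -377039375/257720952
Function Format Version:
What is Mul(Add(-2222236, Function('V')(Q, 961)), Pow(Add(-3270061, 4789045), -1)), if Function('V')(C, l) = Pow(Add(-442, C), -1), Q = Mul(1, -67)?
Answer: Rational(-377039375, 257720952) ≈ -1.4630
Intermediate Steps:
Q = -67
Mul(Add(-2222236, Function('V')(Q, 961)), Pow(Add(-3270061, 4789045), -1)) = Mul(Add(-2222236, Pow(Add(-442, -67), -1)), Pow(Add(-3270061, 4789045), -1)) = Mul(Add(-2222236, Pow(-509, -1)), Pow(1518984, -1)) = Mul(Add(-2222236, Rational(-1, 509)), Rational(1, 1518984)) = Mul(Rational(-1131118125, 509), Rational(1, 1518984)) = Rational(-377039375, 257720952)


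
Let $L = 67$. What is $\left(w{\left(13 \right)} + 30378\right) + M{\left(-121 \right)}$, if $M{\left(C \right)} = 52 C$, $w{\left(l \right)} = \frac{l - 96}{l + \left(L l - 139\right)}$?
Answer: $\frac{17943987}{745} \approx 24086.0$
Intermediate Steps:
$w{\left(l \right)} = \frac{-96 + l}{-139 + 68 l}$ ($w{\left(l \right)} = \frac{l - 96}{l + \left(67 l - 139\right)} = \frac{-96 + l}{l + \left(-139 + 67 l\right)} = \frac{-96 + l}{-139 + 68 l}$)
$\left(w{\left(13 \right)} + 30378\right) + M{\left(-121 \right)} = \left(\frac{-96 + 13}{-139 + 68 \cdot 13} + 30378\right) + 52 \left(-121\right) = \left(\frac{1}{-139 + 884} \left(-83\right) + 30378\right) - 6292 = \left(\frac{1}{745} \left(-83\right) + 30378\right) - 6292 = \left(- \frac{83}{745} + 30378\right) - 6292 = \frac{22631527}{745} - 6292 = \frac{17943987}{745}$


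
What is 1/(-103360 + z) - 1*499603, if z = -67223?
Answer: -85223778550/170583 ≈ -4.9960e+5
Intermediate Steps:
1/(-103360 + z) - 1*499603 = 1/(-103360 - 67223) - 1*499603 = 1/(-170583) - 499603 = -1/170583 - 499603 = -85223778550/170583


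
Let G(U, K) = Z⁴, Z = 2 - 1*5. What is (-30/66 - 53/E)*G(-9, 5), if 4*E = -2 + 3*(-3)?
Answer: 16767/11 ≈ 1524.3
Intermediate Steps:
E = -11/4 (E = (-2 + 3*(-3))/4 = (-2 - 9)/4 = (¼)*(-11) = -11/4 ≈ -2.7500)
Z = -3 (Z = 2 - 5 = -3)
G(U, K) = 81 (G(U, K) = (-3)⁴ = 81)
(-30/66 - 53/E)*G(-9, 5) = (-30/66 - 53/(-11/4))*81 = (-30*1/66 - 53*(-4/11))*81 = (-5/11 + 212/11)*81 = (207/11)*81 = 16767/11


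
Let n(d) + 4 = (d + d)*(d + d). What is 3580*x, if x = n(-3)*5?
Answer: 572800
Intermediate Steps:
n(d) = -4 + 4*d² (n(d) = -4 + (d + d)*(d + d) = -4 + (2*d)*(2*d) = -4 + 4*d²)
x = 160 (x = (-4 + 4*(-3)²)*5 = (-4 + 4*9)*5 = (-4 + 36)*5 = 32*5 = 160)
3580*x = 3580*160 = 572800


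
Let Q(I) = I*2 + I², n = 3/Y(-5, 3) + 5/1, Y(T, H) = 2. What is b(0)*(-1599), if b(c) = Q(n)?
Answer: -353379/4 ≈ -88345.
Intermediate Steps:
n = 13/2 (n = 3/2 + 5/1 = 3*(½) + 5*1 = 3/2 + 5 = 13/2 ≈ 6.5000)
Q(I) = I² + 2*I (Q(I) = 2*I + I² = I² + 2*I)
b(c) = 221/4 (b(c) = 13*(2 + 13/2)/2 = (13/2)*(17/2) = 221/4)
b(0)*(-1599) = (221/4)*(-1599) = -353379/4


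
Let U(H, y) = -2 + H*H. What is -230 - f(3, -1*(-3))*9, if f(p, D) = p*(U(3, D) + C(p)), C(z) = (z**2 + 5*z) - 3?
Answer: -986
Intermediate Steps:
C(z) = -3 + z**2 + 5*z
U(H, y) = -2 + H**2
f(p, D) = p*(4 + p**2 + 5*p) (f(p, D) = p*((-2 + 3**2) + (-3 + p**2 + 5*p)) = p*((-2 + 9) + (-3 + p**2 + 5*p)) = p*(7 + (-3 + p**2 + 5*p)) = p*(4 + p**2 + 5*p))
-230 - f(3, -1*(-3))*9 = -230 - 3*(4 + 3**2 + 5*3)*9 = -230 - 3*(4 + 9 + 15)*9 = -230 - 3*28*9 = -230 - 84*9 = -230 - 1*756 = -230 - 756 = -986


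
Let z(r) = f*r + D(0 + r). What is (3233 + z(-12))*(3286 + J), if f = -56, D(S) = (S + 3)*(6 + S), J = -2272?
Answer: 4014426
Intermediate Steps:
D(S) = (3 + S)*(6 + S)
z(r) = 18 + r² - 47*r (z(r) = -56*r + (18 + (0 + r)² + 9*(0 + r)) = -56*r + (18 + r² + 9*r) = 18 + r² - 47*r)
(3233 + z(-12))*(3286 + J) = (3233 + (18 + (-12)² - 47*(-12)))*(3286 - 2272) = (3233 + (18 + 144 + 564))*1014 = (3233 + 726)*1014 = 3959*1014 = 4014426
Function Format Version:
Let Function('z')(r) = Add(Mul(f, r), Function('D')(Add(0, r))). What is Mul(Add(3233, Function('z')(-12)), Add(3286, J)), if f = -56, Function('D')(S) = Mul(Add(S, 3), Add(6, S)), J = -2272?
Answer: 4014426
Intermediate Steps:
Function('D')(S) = Mul(Add(3, S), Add(6, S))
Function('z')(r) = Add(18, Pow(r, 2), Mul(-47, r)) (Function('z')(r) = Add(Mul(-56, r), Add(18, Pow(Add(0, r), 2), Mul(9, Add(0, r)))) = Add(Mul(-56, r), Add(18, Pow(r, 2), Mul(9, r))) = Add(18, Pow(r, 2), Mul(-47, r)))
Mul(Add(3233, Function('z')(-12)), Add(3286, J)) = Mul(Add(3233, Add(18, Pow(-12, 2), Mul(-47, -12))), Add(3286, -2272)) = Mul(Add(3233, Add(18, 144, 564)), 1014) = Mul(Add(3233, 726), 1014) = Mul(3959, 1014) = 4014426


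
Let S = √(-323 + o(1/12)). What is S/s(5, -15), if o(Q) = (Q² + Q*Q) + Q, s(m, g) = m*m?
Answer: I*√46498/300 ≈ 0.71878*I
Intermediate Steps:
s(m, g) = m²
o(Q) = Q + 2*Q² (o(Q) = (Q² + Q²) + Q = 2*Q² + Q = Q + 2*Q²)
S = I*√46498/12 (S = √(-323 + (1 + 2/12)/12) = √(-323 + (1 + 2*(1/12))/12) = √(-323 + (1 + ⅙)/12) = √(-323 + (1/12)*(7/6)) = √(-323 + 7/72) = √(-23249/72) = I*√46498/12 ≈ 17.969*I)
S/s(5, -15) = (I*√46498/12)/(5²) = (I*√46498/12)/25 = (I*√46498/12)*(1/25) = I*√46498/300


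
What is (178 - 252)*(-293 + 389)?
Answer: -7104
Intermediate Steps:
(178 - 252)*(-293 + 389) = -74*96 = -7104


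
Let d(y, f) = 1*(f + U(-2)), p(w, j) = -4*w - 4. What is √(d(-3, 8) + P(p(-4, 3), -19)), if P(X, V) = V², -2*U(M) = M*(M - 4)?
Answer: 11*√3 ≈ 19.053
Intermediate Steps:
p(w, j) = -4 - 4*w
U(M) = -M*(-4 + M)/2 (U(M) = -M*(M - 4)/2 = -M*(-4 + M)/2)
d(y, f) = -6 + f (d(y, f) = 1*(f + (½)*(-2)*(4 - 1*(-2))) = 1*(f + (½)*(-2)*(4 + 2)) = 1*(f + (½)*(-2)*6) = 1*(f - 6) = 1*(-6 + f) = -6 + f)
√(d(-3, 8) + P(p(-4, 3), -19)) = √((-6 + 8) + (-19)²) = √(2 + 361) = √363 = 11*√3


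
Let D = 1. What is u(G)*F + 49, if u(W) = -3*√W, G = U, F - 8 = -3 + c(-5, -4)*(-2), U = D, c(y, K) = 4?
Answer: 58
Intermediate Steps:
U = 1
F = -3 (F = 8 + (-3 + 4*(-2)) = 8 + (-3 - 8) = 8 - 11 = -3)
G = 1
u(G)*F + 49 = -3*√1*(-3) + 49 = -3*1*(-3) + 49 = -3*(-3) + 49 = 9 + 49 = 58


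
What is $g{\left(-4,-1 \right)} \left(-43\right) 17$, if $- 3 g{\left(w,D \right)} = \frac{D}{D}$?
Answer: $\frac{731}{3} \approx 243.67$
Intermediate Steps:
$g{\left(w,D \right)} = - \frac{1}{3}$ ($g{\left(w,D \right)} = - \frac{D \frac{1}{D}}{3} = \left(- \frac{1}{3}\right) 1 = - \frac{1}{3}$)
$g{\left(-4,-1 \right)} \left(-43\right) 17 = \left(- \frac{1}{3}\right) \left(-43\right) 17 = \frac{43}{3} \cdot 17 = \frac{731}{3}$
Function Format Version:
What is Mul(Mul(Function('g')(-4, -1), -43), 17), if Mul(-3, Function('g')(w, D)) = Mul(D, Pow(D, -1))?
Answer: Rational(731, 3) ≈ 243.67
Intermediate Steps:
Function('g')(w, D) = Rational(-1, 3) (Function('g')(w, D) = Mul(Rational(-1, 3), Mul(D, Pow(D, -1))) = Mul(Rational(-1, 3), 1) = Rational(-1, 3))
Mul(Mul(Function('g')(-4, -1), -43), 17) = Mul(Mul(Rational(-1, 3), -43), 17) = Mul(Rational(43, 3), 17) = Rational(731, 3)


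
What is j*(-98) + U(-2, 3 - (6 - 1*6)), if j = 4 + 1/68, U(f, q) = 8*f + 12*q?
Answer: -12697/34 ≈ -373.44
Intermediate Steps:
j = 273/68 (j = 4 + 1*(1/68) = 4 + 1/68 = 273/68 ≈ 4.0147)
j*(-98) + U(-2, 3 - (6 - 1*6)) = (273/68)*(-98) + (8*(-2) + 12*(3 - (6 - 1*6))) = -13377/34 + (-16 + 12*(3 - (6 - 6))) = -13377/34 + (-16 + 12*(3 - 1*0)) = -13377/34 + (-16 + 12*(3 + 0)) = -13377/34 + (-16 + 12*3) = -13377/34 + (-16 + 36) = -13377/34 + 20 = -12697/34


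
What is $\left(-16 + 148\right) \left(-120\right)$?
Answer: $-15840$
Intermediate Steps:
$\left(-16 + 148\right) \left(-120\right) = 132 \left(-120\right) = -15840$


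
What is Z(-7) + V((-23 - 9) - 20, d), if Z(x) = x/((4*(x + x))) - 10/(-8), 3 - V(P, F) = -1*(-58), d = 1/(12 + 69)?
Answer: -429/8 ≈ -53.625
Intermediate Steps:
d = 1/81 ≈ 0.012346
V(P, F) = -55 (V(P, F) = 3 - (-1)*(-58) = 3 - 1*58 = 3 - 58 = -55)
Z(x) = 11/8 (Z(x) = x/((4*(2*x))) - 10*(-⅛) = x/((8*x)) + 5/4 = x*(1/(8*x)) + 5/4 = ⅛ + 5/4 = 11/8)
Z(-7) + V((-23 - 9) - 20, d) = 11/8 - 55 = -429/8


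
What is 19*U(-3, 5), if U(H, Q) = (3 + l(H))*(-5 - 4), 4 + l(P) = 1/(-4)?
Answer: 855/4 ≈ 213.75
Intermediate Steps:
l(P) = -17/4 (l(P) = -4 + 1/(-4) = -4 - 1/4 = -17/4)
U(H, Q) = 45/4 (U(H, Q) = (3 - 17/4)*(-5 - 4) = -5/4*(-9) = 45/4)
19*U(-3, 5) = 19*(45/4) = 855/4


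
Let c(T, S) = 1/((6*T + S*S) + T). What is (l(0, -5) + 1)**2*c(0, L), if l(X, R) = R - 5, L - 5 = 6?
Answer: 81/121 ≈ 0.66942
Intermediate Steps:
L = 11 (L = 5 + 6 = 11)
l(X, R) = -5 + R
c(T, S) = 1/(S**2 + 7*T) (c(T, S) = 1/((6*T + S**2) + T) = 1/((S**2 + 6*T) + T) = 1/(S**2 + 7*T))
(l(0, -5) + 1)**2*c(0, L) = ((-5 - 5) + 1)**2/(11**2 + 7*0) = (-10 + 1)**2/(121 + 0) = (-9)**2/121 = 81*(1/121) = 81/121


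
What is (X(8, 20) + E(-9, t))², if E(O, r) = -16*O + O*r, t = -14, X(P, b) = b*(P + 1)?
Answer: 202500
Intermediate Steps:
X(P, b) = b*(1 + P)
(X(8, 20) + E(-9, t))² = (20*(1 + 8) - 9*(-16 - 14))² = (20*9 - 9*(-30))² = (180 + 270)² = 450² = 202500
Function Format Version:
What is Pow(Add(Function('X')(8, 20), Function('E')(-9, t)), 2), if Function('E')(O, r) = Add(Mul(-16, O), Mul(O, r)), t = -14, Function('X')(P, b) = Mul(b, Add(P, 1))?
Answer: 202500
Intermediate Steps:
Function('X')(P, b) = Mul(b, Add(1, P))
Pow(Add(Function('X')(8, 20), Function('E')(-9, t)), 2) = Pow(Add(Mul(20, Add(1, 8)), Mul(-9, Add(-16, -14))), 2) = Pow(Add(Mul(20, 9), Mul(-9, -30)), 2) = Pow(Add(180, 270), 2) = Pow(450, 2) = 202500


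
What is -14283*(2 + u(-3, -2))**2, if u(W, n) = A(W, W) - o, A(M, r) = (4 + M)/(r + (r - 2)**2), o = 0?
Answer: -28923075/484 ≈ -59758.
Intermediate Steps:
A(M, r) = (4 + M)/(r + (-2 + r)**2)
u(W, n) = (4 + W)/(W + (-2 + W)**2) (u(W, n) = (4 + W)/(W + (-2 + W)**2) - 1*0 = (4 + W)/(W + (-2 + W)**2) + 0 = (4 + W)/(W + (-2 + W)**2))
-14283*(2 + u(-3, -2))**2 = -14283*(2 + (4 - 3)/(-3 + (-2 - 3)**2))**2 = -14283*(2 + 1/(-3 + (-5)**2))**2 = -14283*(2 + 1/(-3 + 25))**2 = -14283*(2 + 1/22)**2 = -14283*(45/22)**2 = -14283*2025/484 = -28923075/484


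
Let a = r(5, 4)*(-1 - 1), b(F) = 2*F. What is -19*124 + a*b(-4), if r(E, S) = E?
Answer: -2276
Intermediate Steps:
a = -10 (a = 5*(-1 - 1) = 5*(-2) = -10)
-19*124 + a*b(-4) = -19*124 - 20*(-4) = -2356 - 10*(-8) = -2356 + 80 = -2276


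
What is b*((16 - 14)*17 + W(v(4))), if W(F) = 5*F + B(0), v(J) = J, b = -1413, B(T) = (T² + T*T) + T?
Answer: -76302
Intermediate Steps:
B(T) = T + 2*T² (B(T) = (T² + T²) + T = 2*T² + T = T + 2*T²)
W(F) = 5*F (W(F) = 5*F + 0*(1 + 2*0) = 5*F + 0*(1 + 0) = 5*F + 0*1 = 5*F + 0 = 5*F)
b*((16 - 14)*17 + W(v(4))) = -1413*((16 - 14)*17 + 5*4) = -1413*(2*17 + 20) = -1413*(34 + 20) = -1413*54 = -76302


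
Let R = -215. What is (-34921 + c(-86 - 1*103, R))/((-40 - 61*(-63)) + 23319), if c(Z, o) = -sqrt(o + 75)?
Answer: -34921/27122 - I*sqrt(35)/13561 ≈ -1.2876 - 0.00043626*I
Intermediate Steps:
c(Z, o) = -sqrt(75 + o)
(-34921 + c(-86 - 1*103, R))/((-40 - 61*(-63)) + 23319) = (-34921 - sqrt(75 - 215))/((-40 - 61*(-63)) + 23319) = (-34921 - sqrt(-140))/((-40 + 3843) + 23319) = (-34921 - 2*I*sqrt(35))/(3803 + 23319) = (-34921 - 2*I*sqrt(35))/27122 = (-34921 - 2*I*sqrt(35))*(1/27122) = -34921/27122 - I*sqrt(35)/13561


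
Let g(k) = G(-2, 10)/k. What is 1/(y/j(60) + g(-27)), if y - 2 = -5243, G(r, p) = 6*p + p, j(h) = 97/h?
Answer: -2619/8497210 ≈ -0.00030822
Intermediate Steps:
G(r, p) = 7*p
g(k) = 70/k (g(k) = (7*10)/k = 70/k)
y = -5241 (y = 2 - 5243 = -5241)
1/(y/j(60) + g(-27)) = 1/(-5241/(97/60) + 70/(-27)) = 1/(-5241/(97*(1/60)) + 70*(-1/27)) = 1/(-5241/97/60 - 70/27) = 1/(-5241*60/97 - 70/27) = 1/(-314460/97 - 70/27) = 1/(-8497210/2619) = -2619/8497210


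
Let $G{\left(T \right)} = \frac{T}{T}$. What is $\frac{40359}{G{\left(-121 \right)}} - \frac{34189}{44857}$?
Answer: $\frac{1810349474}{44857} \approx 40358.0$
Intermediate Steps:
$G{\left(T \right)} = 1$
$\frac{40359}{G{\left(-121 \right)}} - \frac{34189}{44857} = \frac{40359}{1} - \frac{34189}{44857} = 40359 \cdot 1 - \frac{34189}{44857} = 40359 - \frac{34189}{44857} = \frac{1810349474}{44857}$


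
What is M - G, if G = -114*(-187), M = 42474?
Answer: 21156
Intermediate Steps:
G = 21318
M - G = 42474 - 1*21318 = 42474 - 21318 = 21156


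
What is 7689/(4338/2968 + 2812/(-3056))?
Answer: 1089700458/76733 ≈ 14201.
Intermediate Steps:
7689/(4338/2968 + 2812/(-3056)) = 7689/(4338*(1/2968) + 2812*(-1/3056)) = 7689/(2169/1484 - 703/764) = 7689/(76733/141722) = 7689*(141722/76733) = 1089700458/76733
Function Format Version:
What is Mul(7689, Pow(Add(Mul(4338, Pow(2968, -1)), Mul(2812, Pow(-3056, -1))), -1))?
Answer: Rational(1089700458, 76733) ≈ 14201.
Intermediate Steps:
Mul(7689, Pow(Add(Mul(4338, Pow(2968, -1)), Mul(2812, Pow(-3056, -1))), -1)) = Mul(7689, Pow(Add(Mul(4338, Rational(1, 2968)), Mul(2812, Rational(-1, 3056))), -1)) = Mul(7689, Pow(Add(Rational(2169, 1484), Rational(-703, 764)), -1)) = Mul(7689, Pow(Rational(76733, 141722), -1)) = Mul(7689, Rational(141722, 76733)) = Rational(1089700458, 76733)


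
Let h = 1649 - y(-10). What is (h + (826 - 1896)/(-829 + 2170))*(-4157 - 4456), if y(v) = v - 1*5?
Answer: -2134448778/149 ≈ -1.4325e+7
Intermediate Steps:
y(v) = -5 + v (y(v) = v - 5 = -5 + v)
h = 1664 (h = 1649 - (-5 - 10) = 1649 - 1*(-15) = 1649 + 15 = 1664)
(h + (826 - 1896)/(-829 + 2170))*(-4157 - 4456) = (1664 + (826 - 1896)/(-829 + 2170))*(-4157 - 4456) = (1664 - 1070/1341)*(-8613) = (2230354/1341)*(-8613) = -2134448778/149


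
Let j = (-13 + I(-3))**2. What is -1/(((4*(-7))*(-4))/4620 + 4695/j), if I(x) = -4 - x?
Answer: -32340/775459 ≈ -0.041704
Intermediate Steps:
j = 196 (j = (-13 + (-4 - 1*(-3)))**2 = (-13 + (-4 + 3))**2 = (-13 - 1)**2 = (-14)**2 = 196)
-1/(((4*(-7))*(-4))/4620 + 4695/j) = -1/(((4*(-7))*(-4))/4620 + 4695/196) = -1/(-28*(-4)*(1/4620) + 4695*(1/196)) = -1/(112*(1/4620) + 4695/196) = -1/(4/165 + 4695/196) = -1/775459/32340 = -1*32340/775459 = -32340/775459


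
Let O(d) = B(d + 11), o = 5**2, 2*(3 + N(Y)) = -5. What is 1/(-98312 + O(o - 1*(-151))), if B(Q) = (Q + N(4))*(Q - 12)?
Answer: -2/133099 ≈ -1.5026e-5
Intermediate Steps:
N(Y) = -11/2 (N(Y) = -3 + (1/2)*(-5) = -3 - 5/2 = -11/2)
o = 25
B(Q) = (-12 + Q)*(-11/2 + Q) (B(Q) = (Q - 11/2)*(Q - 12) = (-11/2 + Q)*(-12 + Q) = (-12 + Q)*(-11/2 + Q))
O(d) = -253/2 + (11 + d)**2 - 35*d/2 (O(d) = 66 + (d + 11)**2 - 35*(d + 11)/2 = 66 + (11 + d)**2 - 35*(11 + d)/2 = 66 + (11 + d)**2 + (-385/2 - 35*d/2) = -253/2 + (11 + d)**2 - 35*d/2)
1/(-98312 + O(o - 1*(-151))) = 1/(-98312 + (-11/2 + (25 - 1*(-151))**2 + 9*(25 - 1*(-151))/2)) = 1/(-98312 + (-11/2 + (25 + 151)**2 + 9*(25 + 151)/2)) = 1/(-98312 + (-11/2 + 176**2 + (9/2)*176)) = 1/(-98312 + (-11/2 + 30976 + 792)) = 1/(-98312 + 63525/2) = 1/(-133099/2) = -2/133099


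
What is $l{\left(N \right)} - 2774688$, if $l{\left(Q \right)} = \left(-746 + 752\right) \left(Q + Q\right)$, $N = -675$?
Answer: $-2782788$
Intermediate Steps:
$l{\left(Q \right)} = 12 Q$ ($l{\left(Q \right)} = 6 \cdot 2 Q = 12 Q$)
$l{\left(N \right)} - 2774688 = 12 \left(-675\right) - 2774688 = -8100 - 2774688 = -2782788$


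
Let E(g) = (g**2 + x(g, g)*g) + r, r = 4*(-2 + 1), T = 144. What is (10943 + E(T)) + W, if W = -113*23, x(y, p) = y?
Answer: 49812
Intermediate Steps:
r = -4 (r = 4*(-1) = -4)
W = -2599
E(g) = -4 + 2*g**2 (E(g) = (g**2 + g*g) - 4 = (g**2 + g**2) - 4 = 2*g**2 - 4 = -4 + 2*g**2)
(10943 + E(T)) + W = (10943 + (-4 + 2*144**2)) - 2599 = (10943 + (-4 + 2*20736)) - 2599 = (10943 + (-4 + 41472)) - 2599 = (10943 + 41468) - 2599 = 52411 - 2599 = 49812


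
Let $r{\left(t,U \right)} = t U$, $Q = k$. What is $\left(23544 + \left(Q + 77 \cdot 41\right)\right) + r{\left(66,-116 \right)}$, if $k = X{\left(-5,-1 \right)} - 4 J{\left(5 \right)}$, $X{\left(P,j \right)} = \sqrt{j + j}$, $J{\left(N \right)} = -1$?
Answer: $19049 + i \sqrt{2} \approx 19049.0 + 1.4142 i$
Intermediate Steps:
$X{\left(P,j \right)} = \sqrt{2} \sqrt{j}$ ($X{\left(P,j \right)} = \sqrt{2 j} = \sqrt{2} \sqrt{j}$)
$k = 4 + i \sqrt{2}$ ($k = \sqrt{2} \sqrt{-1} - -4 = \sqrt{2} i + 4 = i \sqrt{2} + 4 = 4 + i \sqrt{2} \approx 4.0 + 1.4142 i$)
$Q = 4 + i \sqrt{2} \approx 4.0 + 1.4142 i$
$r{\left(t,U \right)} = U t$
$\left(23544 + \left(Q + 77 \cdot 41\right)\right) + r{\left(66,-116 \right)} = \left(23544 + \left(\left(4 + i \sqrt{2}\right) + 77 \cdot 41\right)\right) - 7656 = \left(23544 + \left(\left(4 + i \sqrt{2}\right) + 3157\right)\right) - 7656 = \left(23544 + \left(3161 + i \sqrt{2}\right)\right) - 7656 = \left(26705 + i \sqrt{2}\right) - 7656 = 19049 + i \sqrt{2}$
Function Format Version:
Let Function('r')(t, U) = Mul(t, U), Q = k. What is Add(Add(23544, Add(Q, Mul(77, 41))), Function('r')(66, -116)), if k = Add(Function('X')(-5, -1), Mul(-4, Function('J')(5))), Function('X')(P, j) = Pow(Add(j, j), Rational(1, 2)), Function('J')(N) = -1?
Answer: Add(19049, Mul(I, Pow(2, Rational(1, 2)))) ≈ Add(19049., Mul(1.4142, I))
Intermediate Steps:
Function('X')(P, j) = Mul(Pow(2, Rational(1, 2)), Pow(j, Rational(1, 2))) (Function('X')(P, j) = Pow(Mul(2, j), Rational(1, 2)) = Mul(Pow(2, Rational(1, 2)), Pow(j, Rational(1, 2))))
k = Add(4, Mul(I, Pow(2, Rational(1, 2)))) (k = Add(Mul(Pow(2, Rational(1, 2)), Pow(-1, Rational(1, 2))), Mul(-4, -1)) = Add(Mul(Pow(2, Rational(1, 2)), I), 4) = Add(Mul(I, Pow(2, Rational(1, 2))), 4) = Add(4, Mul(I, Pow(2, Rational(1, 2)))) ≈ Add(4.0000, Mul(1.4142, I)))
Q = Add(4, Mul(I, Pow(2, Rational(1, 2)))) ≈ Add(4.0000, Mul(1.4142, I))
Function('r')(t, U) = Mul(U, t)
Add(Add(23544, Add(Q, Mul(77, 41))), Function('r')(66, -116)) = Add(Add(23544, Add(Add(4, Mul(I, Pow(2, Rational(1, 2)))), Mul(77, 41))), Mul(-116, 66)) = Add(Add(23544, Add(Add(4, Mul(I, Pow(2, Rational(1, 2)))), 3157)), -7656) = Add(Add(23544, Add(3161, Mul(I, Pow(2, Rational(1, 2))))), -7656) = Add(Add(26705, Mul(I, Pow(2, Rational(1, 2)))), -7656) = Add(19049, Mul(I, Pow(2, Rational(1, 2))))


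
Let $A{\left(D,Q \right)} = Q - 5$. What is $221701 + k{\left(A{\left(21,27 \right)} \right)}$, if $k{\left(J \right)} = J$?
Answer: $221723$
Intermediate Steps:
$A{\left(D,Q \right)} = -5 + Q$
$221701 + k{\left(A{\left(21,27 \right)} \right)} = 221701 + \left(-5 + 27\right) = 221701 + 22 = 221723$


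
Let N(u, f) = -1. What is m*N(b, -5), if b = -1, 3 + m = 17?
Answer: -14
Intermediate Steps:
m = 14 (m = -3 + 17 = 14)
m*N(b, -5) = 14*(-1) = -14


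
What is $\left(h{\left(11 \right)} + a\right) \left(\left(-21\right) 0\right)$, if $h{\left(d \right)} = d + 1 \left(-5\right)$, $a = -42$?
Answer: $0$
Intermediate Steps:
$h{\left(d \right)} = -5 + d$ ($h{\left(d \right)} = d - 5 = -5 + d$)
$\left(h{\left(11 \right)} + a\right) \left(\left(-21\right) 0\right) = \left(\left(-5 + 11\right) - 42\right) \left(\left(-21\right) 0\right) = \left(6 - 42\right) 0 = \left(-36\right) 0 = 0$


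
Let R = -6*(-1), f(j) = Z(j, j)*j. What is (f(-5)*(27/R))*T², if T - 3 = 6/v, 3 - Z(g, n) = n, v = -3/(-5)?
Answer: -30420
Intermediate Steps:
v = ⅗ (v = -3*(-⅕) = ⅗ ≈ 0.60000)
Z(g, n) = 3 - n
f(j) = j*(3 - j) (f(j) = (3 - j)*j = j*(3 - j))
T = 13 (T = 3 + 6/(⅗) = 3 + 6*(5/3) = 3 + 10 = 13)
R = 6
(f(-5)*(27/R))*T² = ((-5*(3 - 1*(-5)))*(27/6))*13² = ((-5*(3 + 5))*(27*(⅙)))*169 = (-5*8*(9/2))*169 = -40*9/2*169 = -180*169 = -30420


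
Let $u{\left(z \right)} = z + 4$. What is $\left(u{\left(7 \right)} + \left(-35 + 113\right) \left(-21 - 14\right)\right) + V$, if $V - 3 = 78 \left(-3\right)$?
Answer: $-2950$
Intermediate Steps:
$u{\left(z \right)} = 4 + z$
$V = -231$ ($V = 3 + 78 \left(-3\right) = 3 - 234 = -231$)
$\left(u{\left(7 \right)} + \left(-35 + 113\right) \left(-21 - 14\right)\right) + V = \left(\left(4 + 7\right) + \left(-35 + 113\right) \left(-21 - 14\right)\right) - 231 = \left(11 + 78 \left(-35\right)\right) - 231 = \left(11 - 2730\right) - 231 = -2719 - 231 = -2950$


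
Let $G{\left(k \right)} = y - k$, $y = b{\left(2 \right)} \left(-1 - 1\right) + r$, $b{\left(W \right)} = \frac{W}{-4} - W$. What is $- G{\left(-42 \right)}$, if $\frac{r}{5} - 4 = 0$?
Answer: $-67$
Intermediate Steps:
$b{\left(W \right)} = - \frac{5 W}{4}$ ($b{\left(W \right)} = W \left(- \frac{1}{4}\right) - W = - \frac{W}{4} - W = - \frac{5 W}{4}$)
$r = 20$ ($r = 20 + 5 \cdot 0 = 20 + 0 = 20$)
$y = 25$ ($y = \left(- \frac{5}{4}\right) 2 \left(-1 - 1\right) + 20 = - \frac{5 \left(-1 - 1\right)}{2} + 20 = \left(- \frac{5}{2}\right) \left(-2\right) + 20 = 5 + 20 = 25$)
$G{\left(k \right)} = 25 - k$
$- G{\left(-42 \right)} = - (25 - -42) = - (25 + 42) = \left(-1\right) 67 = -67$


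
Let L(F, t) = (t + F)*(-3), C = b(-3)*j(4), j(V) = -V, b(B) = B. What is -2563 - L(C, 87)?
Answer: -2266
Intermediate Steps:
C = 12 (C = -(-3)*4 = -3*(-4) = 12)
L(F, t) = -3*F - 3*t (L(F, t) = (F + t)*(-3) = -3*F - 3*t)
-2563 - L(C, 87) = -2563 - (-3*12 - 3*87) = -2563 - (-36 - 261) = -2563 - 1*(-297) = -2563 + 297 = -2266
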